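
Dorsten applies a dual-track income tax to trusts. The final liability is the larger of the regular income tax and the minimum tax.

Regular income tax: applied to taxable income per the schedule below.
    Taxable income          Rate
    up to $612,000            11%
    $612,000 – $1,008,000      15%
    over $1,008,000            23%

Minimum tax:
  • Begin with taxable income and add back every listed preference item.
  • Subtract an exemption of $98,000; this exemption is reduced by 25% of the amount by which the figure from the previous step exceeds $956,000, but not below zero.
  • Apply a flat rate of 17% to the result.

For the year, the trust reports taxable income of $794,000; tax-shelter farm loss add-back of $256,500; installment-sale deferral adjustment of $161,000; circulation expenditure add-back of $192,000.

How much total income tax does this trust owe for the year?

$238,595

Regular income tax:
  $612,000 × 11% = $67,320
  $182,000 × 15% = $27,300
  → $94,620

Minimum tax:
  Adjusted income: $794,000 + $256,500 + $161,000 + $192,000 = $1,403,500
  Exemption: 25% × ($1,403,500 − $956,000) = $111,875 ≥ $98,000, so the exemption is fully phased out
  Base: $1,403,500 − $0 = $1,403,500
  $1,403,500 × 17% = $238,595

$238,595 > $94,620, so the minimum tax is the binding amount.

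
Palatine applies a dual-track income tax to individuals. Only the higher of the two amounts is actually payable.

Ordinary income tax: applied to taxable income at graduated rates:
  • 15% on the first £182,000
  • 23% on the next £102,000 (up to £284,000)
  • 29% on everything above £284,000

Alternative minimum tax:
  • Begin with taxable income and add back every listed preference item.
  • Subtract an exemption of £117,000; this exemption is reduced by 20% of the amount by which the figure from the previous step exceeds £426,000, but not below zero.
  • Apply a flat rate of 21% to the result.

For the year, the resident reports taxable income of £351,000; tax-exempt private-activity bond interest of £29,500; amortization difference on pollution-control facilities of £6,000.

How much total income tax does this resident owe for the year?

£70,190

Alternative minimum tax:
  Adjusted income: £351,000 + £29,500 + £6,000 = £386,500
  Exemption: £386,500 ≤ £426,000, so full £117,000 applies
  Base: £386,500 − £117,000 = £269,500
  £269,500 × 21% = £56,595

Ordinary income tax:
  £182,000 × 15% = £27,300
  £102,000 × 23% = £23,460
  £67,000 × 29% = £19,430
  → £70,190

£70,190 > £56,595, so the ordinary income tax governs.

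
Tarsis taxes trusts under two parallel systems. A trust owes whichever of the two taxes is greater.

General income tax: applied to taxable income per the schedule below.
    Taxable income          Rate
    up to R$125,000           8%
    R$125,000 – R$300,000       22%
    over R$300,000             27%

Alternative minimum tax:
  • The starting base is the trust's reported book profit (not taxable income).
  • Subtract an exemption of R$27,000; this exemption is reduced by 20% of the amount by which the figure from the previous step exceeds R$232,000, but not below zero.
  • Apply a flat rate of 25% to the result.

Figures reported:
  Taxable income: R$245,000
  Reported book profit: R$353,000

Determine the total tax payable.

General income tax:
  R$125,000 × 8% = R$10,000
  R$120,000 × 22% = R$26,400
  → R$36,400

Alternative minimum tax:
  Base (reported book profit): R$353,000
  Exemption: R$27,000 − 20% × (R$353,000 − R$232,000) = R$27,000 − R$24,200 = R$2,800
  Base: R$353,000 − R$2,800 = R$350,200
  R$350,200 × 25% = R$87,550

R$87,550 > R$36,400, so the alternative minimum tax is the binding amount.

R$87,550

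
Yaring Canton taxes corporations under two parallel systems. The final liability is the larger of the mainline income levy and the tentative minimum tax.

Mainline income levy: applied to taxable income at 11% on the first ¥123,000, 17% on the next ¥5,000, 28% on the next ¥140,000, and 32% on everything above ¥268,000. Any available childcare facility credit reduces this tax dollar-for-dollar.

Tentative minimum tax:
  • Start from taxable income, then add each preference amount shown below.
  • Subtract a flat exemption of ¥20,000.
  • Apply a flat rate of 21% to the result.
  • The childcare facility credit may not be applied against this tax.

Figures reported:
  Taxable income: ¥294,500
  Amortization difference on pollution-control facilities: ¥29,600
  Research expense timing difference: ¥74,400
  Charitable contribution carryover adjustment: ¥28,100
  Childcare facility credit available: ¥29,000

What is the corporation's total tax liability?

Tentative minimum tax:
  Adjusted income: ¥294,500 + ¥29,600 + ¥74,400 + ¥28,100 = ¥426,600
  Less exemption ¥20,000 → base ¥406,600
  ¥406,600 × 21% = ¥85,386

Mainline income levy:
  ¥123,000 × 11% = ¥13,530
  ¥5,000 × 17% = ¥850
  ¥140,000 × 28% = ¥39,200
  ¥26,500 × 32% = ¥8,480
  → ¥62,060
  Less childcare facility credit ¥29,000 → ¥33,060

¥85,386 > ¥33,060, so the tentative minimum tax is the binding amount.

¥85,386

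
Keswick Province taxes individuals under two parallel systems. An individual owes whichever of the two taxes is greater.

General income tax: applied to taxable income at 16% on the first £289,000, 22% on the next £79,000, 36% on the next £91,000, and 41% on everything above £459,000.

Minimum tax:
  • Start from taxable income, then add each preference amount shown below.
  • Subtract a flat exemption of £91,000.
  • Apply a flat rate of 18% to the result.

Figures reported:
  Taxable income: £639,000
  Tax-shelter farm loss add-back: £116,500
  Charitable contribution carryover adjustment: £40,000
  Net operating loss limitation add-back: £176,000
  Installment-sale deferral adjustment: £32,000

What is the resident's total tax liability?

General income tax:
  £289,000 × 16% = £46,240
  £79,000 × 22% = £17,380
  £91,000 × 36% = £32,760
  £180,000 × 41% = £73,800
  → £170,180

Minimum tax:
  Adjusted income: £639,000 + £116,500 + £40,000 + £176,000 + £32,000 = £1,003,500
  Less exemption £91,000 → base £912,500
  £912,500 × 18% = £164,250

£170,180 > £164,250, so the general income tax governs.

£170,180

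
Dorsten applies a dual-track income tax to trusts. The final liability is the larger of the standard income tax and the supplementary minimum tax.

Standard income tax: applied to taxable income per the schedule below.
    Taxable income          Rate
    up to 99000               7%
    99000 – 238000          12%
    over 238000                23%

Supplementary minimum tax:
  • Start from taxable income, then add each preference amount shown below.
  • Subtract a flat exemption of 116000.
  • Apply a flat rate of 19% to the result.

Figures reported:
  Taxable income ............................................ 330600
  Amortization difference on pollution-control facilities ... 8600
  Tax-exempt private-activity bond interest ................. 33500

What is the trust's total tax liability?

Standard income tax:
  99000 × 7% = 6930
  139000 × 12% = 16680
  92600 × 23% = 21298
  → 44908

Supplementary minimum tax:
  Adjusted income: 330600 + 8600 + 33500 = 372700
  Less exemption 116000 → base 256700
  256700 × 19% = 48773

48773 > 44908, so the supplementary minimum tax is the binding amount.

48773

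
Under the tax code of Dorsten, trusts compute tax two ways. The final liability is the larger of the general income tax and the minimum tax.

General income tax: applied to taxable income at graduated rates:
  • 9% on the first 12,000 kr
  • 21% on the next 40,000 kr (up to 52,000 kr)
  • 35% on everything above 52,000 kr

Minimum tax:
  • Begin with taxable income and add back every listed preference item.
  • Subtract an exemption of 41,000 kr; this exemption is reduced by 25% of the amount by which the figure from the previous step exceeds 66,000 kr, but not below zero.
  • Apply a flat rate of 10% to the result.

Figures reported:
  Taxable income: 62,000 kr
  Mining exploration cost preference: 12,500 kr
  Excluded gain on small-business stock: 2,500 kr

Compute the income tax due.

12,980 kr

General income tax:
  12,000 kr × 9% = 1,080 kr
  40,000 kr × 21% = 8,400 kr
  10,000 kr × 35% = 3,500 kr
  → 12,980 kr

Minimum tax:
  Adjusted income: 62,000 kr + 12,500 kr + 2,500 kr = 77,000 kr
  Exemption: 41,000 kr − 25% × (77,000 kr − 66,000 kr) = 41,000 kr − 2,750 kr = 38,250 kr
  Base: 77,000 kr − 38,250 kr = 38,750 kr
  38,750 kr × 10% = 3,875 kr

12,980 kr > 3,875 kr, so the general income tax governs.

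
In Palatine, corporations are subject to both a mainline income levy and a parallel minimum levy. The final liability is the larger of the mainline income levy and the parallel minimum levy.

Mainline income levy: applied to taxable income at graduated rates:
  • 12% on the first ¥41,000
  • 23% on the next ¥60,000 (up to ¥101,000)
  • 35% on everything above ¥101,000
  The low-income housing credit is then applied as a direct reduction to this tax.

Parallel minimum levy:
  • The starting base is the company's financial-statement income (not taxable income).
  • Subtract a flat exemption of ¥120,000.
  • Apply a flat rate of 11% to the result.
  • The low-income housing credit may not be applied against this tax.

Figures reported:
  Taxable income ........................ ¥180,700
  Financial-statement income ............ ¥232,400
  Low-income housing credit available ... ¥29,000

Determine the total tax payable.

Mainline income levy:
  ¥41,000 × 12% = ¥4,920
  ¥60,000 × 23% = ¥13,800
  ¥79,700 × 35% = ¥27,895
  → ¥46,615
  Less low-income housing credit ¥29,000 → ¥17,615

Parallel minimum levy:
  Base (financial-statement income): ¥232,400
  Less exemption ¥120,000 → base ¥112,400
  ¥112,400 × 11% = ¥12,364

¥17,615 > ¥12,364, so the mainline income levy governs.

¥17,615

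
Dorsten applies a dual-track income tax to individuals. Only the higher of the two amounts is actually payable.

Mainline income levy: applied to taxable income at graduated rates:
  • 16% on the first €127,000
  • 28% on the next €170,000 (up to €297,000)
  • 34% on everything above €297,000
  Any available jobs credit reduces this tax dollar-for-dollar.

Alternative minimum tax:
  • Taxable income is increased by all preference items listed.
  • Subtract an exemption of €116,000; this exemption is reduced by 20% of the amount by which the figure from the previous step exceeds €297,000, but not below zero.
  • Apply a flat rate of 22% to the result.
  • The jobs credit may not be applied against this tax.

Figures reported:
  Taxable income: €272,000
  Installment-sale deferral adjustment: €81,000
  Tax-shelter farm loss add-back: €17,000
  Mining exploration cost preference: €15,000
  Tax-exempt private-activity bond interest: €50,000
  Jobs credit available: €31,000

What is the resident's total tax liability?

€76,252

Alternative minimum tax:
  Adjusted income: €272,000 + €81,000 + €17,000 + €15,000 + €50,000 = €435,000
  Exemption: €116,000 − 20% × (€435,000 − €297,000) = €116,000 − €27,600 = €88,400
  Base: €435,000 − €88,400 = €346,600
  €346,600 × 22% = €76,252

Mainline income levy:
  €127,000 × 16% = €20,320
  €145,000 × 28% = €40,600
  → €60,920
  Less jobs credit €31,000 → €29,920

€76,252 > €29,920, so the alternative minimum tax is the binding amount.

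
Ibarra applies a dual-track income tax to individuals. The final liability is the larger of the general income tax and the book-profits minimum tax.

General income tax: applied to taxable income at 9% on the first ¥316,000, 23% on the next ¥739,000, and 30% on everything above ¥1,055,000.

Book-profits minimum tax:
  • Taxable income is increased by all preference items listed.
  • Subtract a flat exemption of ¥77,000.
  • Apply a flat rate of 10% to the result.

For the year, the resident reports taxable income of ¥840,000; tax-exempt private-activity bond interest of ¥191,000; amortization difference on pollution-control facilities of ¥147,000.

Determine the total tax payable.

¥148,960

Book-profits minimum tax:
  Adjusted income: ¥840,000 + ¥191,000 + ¥147,000 = ¥1,178,000
  Less exemption ¥77,000 → base ¥1,101,000
  ¥1,101,000 × 10% = ¥110,100

General income tax:
  ¥316,000 × 9% = ¥28,440
  ¥524,000 × 23% = ¥120,520
  → ¥148,960

¥148,960 > ¥110,100, so the general income tax governs.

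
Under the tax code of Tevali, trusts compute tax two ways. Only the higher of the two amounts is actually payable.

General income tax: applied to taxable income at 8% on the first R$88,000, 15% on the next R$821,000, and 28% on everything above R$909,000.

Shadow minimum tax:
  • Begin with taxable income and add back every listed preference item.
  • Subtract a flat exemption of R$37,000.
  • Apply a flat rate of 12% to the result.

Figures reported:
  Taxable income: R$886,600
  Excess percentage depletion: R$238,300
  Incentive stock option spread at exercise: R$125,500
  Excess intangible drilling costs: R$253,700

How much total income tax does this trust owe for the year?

R$176,052

General income tax:
  R$88,000 × 8% = R$7,040
  R$798,600 × 15% = R$119,790
  → R$126,830

Shadow minimum tax:
  Adjusted income: R$886,600 + R$238,300 + R$125,500 + R$253,700 = R$1,504,100
  Less exemption R$37,000 → base R$1,467,100
  R$1,467,100 × 12% = R$176,052

R$176,052 > R$126,830, so the shadow minimum tax is the binding amount.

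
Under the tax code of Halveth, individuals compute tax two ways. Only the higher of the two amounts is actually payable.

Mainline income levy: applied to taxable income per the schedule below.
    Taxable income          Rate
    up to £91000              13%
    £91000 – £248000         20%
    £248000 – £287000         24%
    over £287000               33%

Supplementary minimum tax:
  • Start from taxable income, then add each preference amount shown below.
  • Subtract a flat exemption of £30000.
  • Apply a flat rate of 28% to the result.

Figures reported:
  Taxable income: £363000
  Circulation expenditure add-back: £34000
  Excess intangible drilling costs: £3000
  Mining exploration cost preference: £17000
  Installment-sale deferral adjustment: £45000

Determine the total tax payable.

Supplementary minimum tax:
  Adjusted income: £363000 + £34000 + £3000 + £17000 + £45000 = £462000
  Less exemption £30000 → base £432000
  £432000 × 28% = £120960

Mainline income levy:
  £91000 × 13% = £11830
  £157000 × 20% = £31400
  £39000 × 24% = £9360
  £76000 × 33% = £25080
  → £77670

£120960 > £77670, so the supplementary minimum tax is the binding amount.

£120960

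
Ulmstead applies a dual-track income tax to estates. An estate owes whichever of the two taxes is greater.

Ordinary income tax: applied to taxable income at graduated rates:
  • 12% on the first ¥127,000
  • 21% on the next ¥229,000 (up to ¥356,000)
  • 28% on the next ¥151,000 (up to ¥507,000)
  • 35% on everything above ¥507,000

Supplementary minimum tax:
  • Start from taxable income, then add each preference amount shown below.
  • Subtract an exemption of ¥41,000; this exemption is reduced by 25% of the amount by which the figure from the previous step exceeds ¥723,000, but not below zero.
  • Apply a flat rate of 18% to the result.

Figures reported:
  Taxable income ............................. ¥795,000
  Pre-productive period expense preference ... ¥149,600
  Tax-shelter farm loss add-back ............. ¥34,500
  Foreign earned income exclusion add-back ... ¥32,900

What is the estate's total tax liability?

¥206,410

Ordinary income tax:
  ¥127,000 × 12% = ¥15,240
  ¥229,000 × 21% = ¥48,090
  ¥151,000 × 28% = ¥42,280
  ¥288,000 × 35% = ¥100,800
  → ¥206,410

Supplementary minimum tax:
  Adjusted income: ¥795,000 + ¥149,600 + ¥34,500 + ¥32,900 = ¥1,012,000
  Exemption: 25% × (¥1,012,000 − ¥723,000) = ¥72,250 ≥ ¥41,000, so the exemption is fully phased out
  Base: ¥1,012,000 − ¥0 = ¥1,012,000
  ¥1,012,000 × 18% = ¥182,160

¥206,410 > ¥182,160, so the ordinary income tax governs.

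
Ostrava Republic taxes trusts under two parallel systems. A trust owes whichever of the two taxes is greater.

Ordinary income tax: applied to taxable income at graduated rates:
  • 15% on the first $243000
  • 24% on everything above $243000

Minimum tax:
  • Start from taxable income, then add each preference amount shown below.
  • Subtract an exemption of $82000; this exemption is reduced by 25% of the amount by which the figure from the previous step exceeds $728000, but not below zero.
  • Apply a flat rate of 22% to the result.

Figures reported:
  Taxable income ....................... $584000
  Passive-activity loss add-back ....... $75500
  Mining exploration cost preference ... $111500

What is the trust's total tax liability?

Ordinary income tax:
  $243000 × 15% = $36450
  $341000 × 24% = $81840
  → $118290

Minimum tax:
  Adjusted income: $584000 + $75500 + $111500 = $771000
  Exemption: $82000 − 25% × ($771000 − $728000) = $82000 − $10750 = $71250
  Base: $771000 − $71250 = $699750
  $699750 × 22% = $153945

$153945 > $118290, so the minimum tax is the binding amount.

$153945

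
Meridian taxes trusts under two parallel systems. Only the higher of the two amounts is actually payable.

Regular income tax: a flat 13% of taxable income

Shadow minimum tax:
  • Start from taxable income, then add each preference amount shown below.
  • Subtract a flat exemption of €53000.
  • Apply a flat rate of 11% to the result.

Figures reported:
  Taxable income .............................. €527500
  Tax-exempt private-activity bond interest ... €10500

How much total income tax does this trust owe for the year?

€68575

Shadow minimum tax:
  Adjusted income: €527500 + €10500 = €538000
  Less exemption €53000 → base €485000
  €485000 × 11% = €53350

Regular income tax:
  €527500 × 13% = €68575

€68575 > €53350, so the regular income tax governs.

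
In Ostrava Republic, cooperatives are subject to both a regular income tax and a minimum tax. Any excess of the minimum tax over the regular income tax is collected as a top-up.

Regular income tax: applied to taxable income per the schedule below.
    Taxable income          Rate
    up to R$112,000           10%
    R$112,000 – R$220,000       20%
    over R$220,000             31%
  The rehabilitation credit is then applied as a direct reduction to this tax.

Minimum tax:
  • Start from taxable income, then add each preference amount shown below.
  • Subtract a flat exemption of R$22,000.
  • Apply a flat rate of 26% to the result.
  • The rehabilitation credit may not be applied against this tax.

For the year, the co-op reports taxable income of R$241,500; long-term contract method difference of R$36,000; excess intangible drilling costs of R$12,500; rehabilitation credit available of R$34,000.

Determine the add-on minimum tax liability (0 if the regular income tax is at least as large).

Minimum tax:
  Adjusted income: R$241,500 + R$36,000 + R$12,500 = R$290,000
  Less exemption R$22,000 → base R$268,000
  R$268,000 × 26% = R$69,680

Regular income tax:
  R$112,000 × 10% = R$11,200
  R$108,000 × 20% = R$21,600
  R$21,500 × 31% = R$6,665
  → R$39,465
  Less rehabilitation credit R$34,000 → R$5,465

Excess of minimum tax over regular income tax: R$69,680 − R$5,465 = R$64,215.

R$64,215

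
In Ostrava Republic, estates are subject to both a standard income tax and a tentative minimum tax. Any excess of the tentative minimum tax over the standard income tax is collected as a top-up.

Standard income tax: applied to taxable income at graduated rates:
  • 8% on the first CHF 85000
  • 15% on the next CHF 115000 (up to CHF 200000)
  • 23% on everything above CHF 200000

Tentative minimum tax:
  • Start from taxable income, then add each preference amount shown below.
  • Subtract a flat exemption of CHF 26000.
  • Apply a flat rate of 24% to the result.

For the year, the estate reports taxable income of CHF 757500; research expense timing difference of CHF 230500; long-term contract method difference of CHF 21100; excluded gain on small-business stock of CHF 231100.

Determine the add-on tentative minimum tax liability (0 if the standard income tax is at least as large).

CHF 139133

Tentative minimum tax:
  Adjusted income: CHF 757500 + CHF 230500 + CHF 21100 + CHF 231100 = CHF 1240200
  Less exemption CHF 26000 → base CHF 1214200
  CHF 1214200 × 24% = CHF 291408

Standard income tax:
  CHF 85000 × 8% = CHF 6800
  CHF 115000 × 15% = CHF 17250
  CHF 557500 × 23% = CHF 128225
  → CHF 152275

Excess of tentative minimum tax over standard income tax: CHF 291408 − CHF 152275 = CHF 139133.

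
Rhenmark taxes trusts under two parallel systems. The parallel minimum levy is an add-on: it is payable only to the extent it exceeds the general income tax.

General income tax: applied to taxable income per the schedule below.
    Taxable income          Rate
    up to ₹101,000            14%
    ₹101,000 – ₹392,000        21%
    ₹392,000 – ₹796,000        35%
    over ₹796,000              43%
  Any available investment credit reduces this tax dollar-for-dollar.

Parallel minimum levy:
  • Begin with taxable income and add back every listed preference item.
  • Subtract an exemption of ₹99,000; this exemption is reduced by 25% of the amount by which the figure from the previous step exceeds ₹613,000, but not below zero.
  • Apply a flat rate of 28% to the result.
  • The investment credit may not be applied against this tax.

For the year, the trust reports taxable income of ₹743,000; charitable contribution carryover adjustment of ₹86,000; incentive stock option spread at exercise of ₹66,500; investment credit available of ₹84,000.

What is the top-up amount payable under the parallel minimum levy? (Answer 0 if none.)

Parallel minimum levy:
  Adjusted income: ₹743,000 + ₹86,000 + ₹66,500 = ₹895,500
  Exemption: ₹99,000 − 25% × (₹895,500 − ₹613,000) = ₹99,000 − ₹70,625 = ₹28,375
  Base: ₹895,500 − ₹28,375 = ₹867,125
  ₹867,125 × 28% = ₹242,795

General income tax:
  ₹101,000 × 14% = ₹14,140
  ₹291,000 × 21% = ₹61,110
  ₹351,000 × 35% = ₹122,850
  → ₹198,100
  Less investment credit ₹84,000 → ₹114,100

Excess of parallel minimum levy over general income tax: ₹242,795 − ₹114,100 = ₹128,695.

₹128,695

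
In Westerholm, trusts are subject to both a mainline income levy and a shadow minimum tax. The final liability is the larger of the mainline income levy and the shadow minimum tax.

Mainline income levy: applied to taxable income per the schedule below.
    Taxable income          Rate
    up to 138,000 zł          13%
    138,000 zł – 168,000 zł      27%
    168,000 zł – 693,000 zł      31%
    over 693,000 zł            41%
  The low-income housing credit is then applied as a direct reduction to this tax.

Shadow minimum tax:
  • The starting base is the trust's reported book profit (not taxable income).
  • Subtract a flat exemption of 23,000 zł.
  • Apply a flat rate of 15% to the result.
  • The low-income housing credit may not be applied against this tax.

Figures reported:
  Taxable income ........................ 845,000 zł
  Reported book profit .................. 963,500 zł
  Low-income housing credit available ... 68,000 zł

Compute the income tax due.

Shadow minimum tax:
  Base (reported book profit): 963,500 zł
  Less exemption 23,000 zł → base 940,500 zł
  940,500 zł × 15% = 141,075 zł

Mainline income levy:
  138,000 zł × 13% = 17,940 zł
  30,000 zł × 27% = 8,100 zł
  525,000 zł × 31% = 162,750 zł
  152,000 zł × 41% = 62,320 zł
  → 251,110 zł
  Less low-income housing credit 68,000 zł → 183,110 zł

183,110 zł > 141,075 zł, so the mainline income levy governs.

183,110 zł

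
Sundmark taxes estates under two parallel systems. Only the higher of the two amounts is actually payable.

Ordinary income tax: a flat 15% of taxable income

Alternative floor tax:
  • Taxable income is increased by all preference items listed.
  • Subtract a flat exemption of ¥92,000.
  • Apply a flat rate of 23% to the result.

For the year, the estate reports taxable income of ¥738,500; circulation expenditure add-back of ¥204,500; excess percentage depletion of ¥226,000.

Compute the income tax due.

Ordinary income tax:
  ¥738,500 × 15% = ¥110,775

Alternative floor tax:
  Adjusted income: ¥738,500 + ¥204,500 + ¥226,000 = ¥1,169,000
  Less exemption ¥92,000 → base ¥1,077,000
  ¥1,077,000 × 23% = ¥247,710

¥247,710 > ¥110,775, so the alternative floor tax is the binding amount.

¥247,710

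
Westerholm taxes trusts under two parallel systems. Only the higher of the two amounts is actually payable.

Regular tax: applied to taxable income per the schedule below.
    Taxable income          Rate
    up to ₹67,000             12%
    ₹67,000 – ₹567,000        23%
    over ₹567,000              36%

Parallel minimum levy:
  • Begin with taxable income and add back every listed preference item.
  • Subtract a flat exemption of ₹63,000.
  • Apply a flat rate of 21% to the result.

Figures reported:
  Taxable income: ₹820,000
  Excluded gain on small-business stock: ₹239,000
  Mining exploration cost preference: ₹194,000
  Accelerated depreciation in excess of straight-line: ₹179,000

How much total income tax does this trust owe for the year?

Regular tax:
  ₹67,000 × 12% = ₹8,040
  ₹500,000 × 23% = ₹115,000
  ₹253,000 × 36% = ₹91,080
  → ₹214,120

Parallel minimum levy:
  Adjusted income: ₹820,000 + ₹239,000 + ₹194,000 + ₹179,000 = ₹1,432,000
  Less exemption ₹63,000 → base ₹1,369,000
  ₹1,369,000 × 21% = ₹287,490

₹287,490 > ₹214,120, so the parallel minimum levy is the binding amount.

₹287,490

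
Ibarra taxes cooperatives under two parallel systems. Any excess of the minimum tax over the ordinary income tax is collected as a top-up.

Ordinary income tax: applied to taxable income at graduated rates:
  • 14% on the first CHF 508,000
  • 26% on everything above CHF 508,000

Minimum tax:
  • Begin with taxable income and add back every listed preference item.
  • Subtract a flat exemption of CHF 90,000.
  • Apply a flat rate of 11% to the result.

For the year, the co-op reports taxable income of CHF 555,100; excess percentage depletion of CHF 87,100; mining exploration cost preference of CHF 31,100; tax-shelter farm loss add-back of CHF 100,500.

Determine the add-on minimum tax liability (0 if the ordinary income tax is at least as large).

Ordinary income tax:
  CHF 508,000 × 14% = CHF 71,120
  CHF 47,100 × 26% = CHF 12,246
  → CHF 83,366

Minimum tax:
  Adjusted income: CHF 555,100 + CHF 87,100 + CHF 31,100 + CHF 100,500 = CHF 773,800
  Less exemption CHF 90,000 → base CHF 683,800
  CHF 683,800 × 11% = CHF 75,218

CHF 75,218 ≤ CHF 83,366, so no add-on is due.

CHF 0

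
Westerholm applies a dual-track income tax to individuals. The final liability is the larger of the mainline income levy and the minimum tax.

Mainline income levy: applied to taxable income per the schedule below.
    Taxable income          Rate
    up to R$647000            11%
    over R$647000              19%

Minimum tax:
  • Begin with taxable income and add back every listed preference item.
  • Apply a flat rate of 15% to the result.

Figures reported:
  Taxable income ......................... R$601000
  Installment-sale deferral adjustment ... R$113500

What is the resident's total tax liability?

Minimum tax:
  Adjusted income: R$601000 + R$113500 = R$714500
  R$714500 × 15% = R$107175

Mainline income levy:
  R$601000 × 11% = R$66110

R$107175 > R$66110, so the minimum tax is the binding amount.

R$107175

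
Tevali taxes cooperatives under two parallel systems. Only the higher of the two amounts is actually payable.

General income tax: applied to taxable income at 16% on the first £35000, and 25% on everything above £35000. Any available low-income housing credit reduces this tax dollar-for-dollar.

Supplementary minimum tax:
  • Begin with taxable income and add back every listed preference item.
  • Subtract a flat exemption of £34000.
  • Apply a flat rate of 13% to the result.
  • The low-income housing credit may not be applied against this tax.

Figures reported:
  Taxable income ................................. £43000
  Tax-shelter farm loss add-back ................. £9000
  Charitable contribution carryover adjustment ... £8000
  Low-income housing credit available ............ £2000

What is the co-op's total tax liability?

General income tax:
  £35000 × 16% = £5600
  £8000 × 25% = £2000
  → £7600
  Less low-income housing credit £2000 → £5600

Supplementary minimum tax:
  Adjusted income: £43000 + £9000 + £8000 = £60000
  Less exemption £34000 → base £26000
  £26000 × 13% = £3380

£5600 > £3380, so the general income tax governs.

£5600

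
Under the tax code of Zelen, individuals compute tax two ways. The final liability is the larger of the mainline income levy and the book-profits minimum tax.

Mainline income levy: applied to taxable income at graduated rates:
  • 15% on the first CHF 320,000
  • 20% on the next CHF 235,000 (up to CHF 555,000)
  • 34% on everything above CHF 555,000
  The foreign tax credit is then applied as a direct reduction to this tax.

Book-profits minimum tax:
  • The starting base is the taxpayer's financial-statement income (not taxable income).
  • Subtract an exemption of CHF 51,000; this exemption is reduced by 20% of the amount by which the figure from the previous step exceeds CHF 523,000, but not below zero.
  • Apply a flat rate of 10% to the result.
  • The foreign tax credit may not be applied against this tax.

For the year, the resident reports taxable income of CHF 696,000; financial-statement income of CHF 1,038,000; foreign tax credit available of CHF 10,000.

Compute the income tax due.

Book-profits minimum tax:
  Base (financial-statement income): CHF 1,038,000
  Exemption: 20% × (CHF 1,038,000 − CHF 523,000) = CHF 103,000 ≥ CHF 51,000, so the exemption is fully phased out
  Base: CHF 1,038,000 − CHF 0 = CHF 1,038,000
  CHF 1,038,000 × 10% = CHF 103,800

Mainline income levy:
  CHF 320,000 × 15% = CHF 48,000
  CHF 235,000 × 20% = CHF 47,000
  CHF 141,000 × 34% = CHF 47,940
  → CHF 142,940
  Less foreign tax credit CHF 10,000 → CHF 132,940

CHF 132,940 > CHF 103,800, so the mainline income levy governs.

CHF 132,940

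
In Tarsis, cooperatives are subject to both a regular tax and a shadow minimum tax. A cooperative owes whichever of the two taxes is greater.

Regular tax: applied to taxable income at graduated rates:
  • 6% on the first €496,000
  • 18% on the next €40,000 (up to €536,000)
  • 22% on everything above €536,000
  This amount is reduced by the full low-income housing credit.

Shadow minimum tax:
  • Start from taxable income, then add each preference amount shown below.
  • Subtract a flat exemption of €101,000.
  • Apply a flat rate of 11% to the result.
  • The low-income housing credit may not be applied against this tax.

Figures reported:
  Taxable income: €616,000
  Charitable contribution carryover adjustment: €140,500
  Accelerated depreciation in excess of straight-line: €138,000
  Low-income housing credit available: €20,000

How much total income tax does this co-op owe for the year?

€87,285

Regular tax:
  €496,000 × 6% = €29,760
  €40,000 × 18% = €7,200
  €80,000 × 22% = €17,600
  → €54,560
  Less low-income housing credit €20,000 → €34,560

Shadow minimum tax:
  Adjusted income: €616,000 + €140,500 + €138,000 = €894,500
  Less exemption €101,000 → base €793,500
  €793,500 × 11% = €87,285

€87,285 > €34,560, so the shadow minimum tax is the binding amount.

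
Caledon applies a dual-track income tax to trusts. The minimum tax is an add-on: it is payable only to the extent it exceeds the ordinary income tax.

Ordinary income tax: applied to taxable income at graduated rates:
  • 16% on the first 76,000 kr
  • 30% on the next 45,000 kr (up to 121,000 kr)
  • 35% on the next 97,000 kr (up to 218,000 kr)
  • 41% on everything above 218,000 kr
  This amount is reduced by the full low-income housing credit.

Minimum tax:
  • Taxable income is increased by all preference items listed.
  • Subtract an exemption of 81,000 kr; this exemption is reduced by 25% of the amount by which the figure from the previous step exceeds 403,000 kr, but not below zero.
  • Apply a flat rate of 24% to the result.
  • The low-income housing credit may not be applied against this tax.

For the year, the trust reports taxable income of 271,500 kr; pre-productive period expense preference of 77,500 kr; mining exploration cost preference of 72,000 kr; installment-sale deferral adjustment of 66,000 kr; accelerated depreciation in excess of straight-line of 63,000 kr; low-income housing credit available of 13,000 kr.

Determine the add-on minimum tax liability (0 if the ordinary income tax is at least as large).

52,835 kr

Ordinary income tax:
  76,000 kr × 16% = 12,160 kr
  45,000 kr × 30% = 13,500 kr
  97,000 kr × 35% = 33,950 kr
  53,500 kr × 41% = 21,935 kr
  → 81,545 kr
  Less low-income housing credit 13,000 kr → 68,545 kr

Minimum tax:
  Adjusted income: 271,500 kr + 77,500 kr + 72,000 kr + 66,000 kr + 63,000 kr = 550,000 kr
  Exemption: 81,000 kr − 25% × (550,000 kr − 403,000 kr) = 81,000 kr − 36,750 kr = 44,250 kr
  Base: 550,000 kr − 44,250 kr = 505,750 kr
  505,750 kr × 24% = 121,380 kr

Excess of minimum tax over ordinary income tax: 121,380 kr − 68,545 kr = 52,835 kr.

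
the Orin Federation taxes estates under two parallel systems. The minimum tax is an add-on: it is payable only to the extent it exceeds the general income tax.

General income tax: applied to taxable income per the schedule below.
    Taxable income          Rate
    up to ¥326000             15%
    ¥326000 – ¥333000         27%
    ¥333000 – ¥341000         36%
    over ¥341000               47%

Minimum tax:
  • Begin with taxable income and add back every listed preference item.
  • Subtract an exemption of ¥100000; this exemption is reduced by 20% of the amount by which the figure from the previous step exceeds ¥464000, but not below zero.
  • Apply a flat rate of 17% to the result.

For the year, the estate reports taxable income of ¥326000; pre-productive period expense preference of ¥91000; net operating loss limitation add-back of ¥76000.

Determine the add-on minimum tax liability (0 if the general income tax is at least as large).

¥18896

Minimum tax:
  Adjusted income: ¥326000 + ¥91000 + ¥76000 = ¥493000
  Exemption: ¥100000 − 20% × (¥493000 − ¥464000) = ¥100000 − ¥5800 = ¥94200
  Base: ¥493000 − ¥94200 = ¥398800
  ¥398800 × 17% = ¥67796

General income tax:
  ¥326000 × 15% = ¥48900

Excess of minimum tax over general income tax: ¥67796 − ¥48900 = ¥18896.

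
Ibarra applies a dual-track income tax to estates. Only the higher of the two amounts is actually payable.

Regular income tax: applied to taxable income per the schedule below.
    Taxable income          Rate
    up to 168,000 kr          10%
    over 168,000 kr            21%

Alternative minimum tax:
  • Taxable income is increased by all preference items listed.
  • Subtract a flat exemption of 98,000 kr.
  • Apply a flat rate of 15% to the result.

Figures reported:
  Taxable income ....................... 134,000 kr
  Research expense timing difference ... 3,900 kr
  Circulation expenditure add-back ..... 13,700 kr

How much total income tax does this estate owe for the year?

Alternative minimum tax:
  Adjusted income: 134,000 kr + 3,900 kr + 13,700 kr = 151,600 kr
  Less exemption 98,000 kr → base 53,600 kr
  53,600 kr × 15% = 8,040 kr

Regular income tax:
  134,000 kr × 10% = 13,400 kr

13,400 kr > 8,040 kr, so the regular income tax governs.

13,400 kr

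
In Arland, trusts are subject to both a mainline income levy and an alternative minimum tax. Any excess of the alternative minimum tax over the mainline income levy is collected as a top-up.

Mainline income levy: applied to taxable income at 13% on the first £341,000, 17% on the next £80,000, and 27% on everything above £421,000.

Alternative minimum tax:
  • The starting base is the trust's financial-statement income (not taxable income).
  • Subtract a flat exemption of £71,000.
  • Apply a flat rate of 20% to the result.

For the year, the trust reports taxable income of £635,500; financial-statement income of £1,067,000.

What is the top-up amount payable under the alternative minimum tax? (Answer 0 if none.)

Mainline income levy:
  £341,000 × 13% = £44,330
  £80,000 × 17% = £13,600
  £214,500 × 27% = £57,915
  → £115,845

Alternative minimum tax:
  Base (financial-statement income): £1,067,000
  Less exemption £71,000 → base £996,000
  £996,000 × 20% = £199,200

Excess of alternative minimum tax over mainline income levy: £199,200 − £115,845 = £83,355.

£83,355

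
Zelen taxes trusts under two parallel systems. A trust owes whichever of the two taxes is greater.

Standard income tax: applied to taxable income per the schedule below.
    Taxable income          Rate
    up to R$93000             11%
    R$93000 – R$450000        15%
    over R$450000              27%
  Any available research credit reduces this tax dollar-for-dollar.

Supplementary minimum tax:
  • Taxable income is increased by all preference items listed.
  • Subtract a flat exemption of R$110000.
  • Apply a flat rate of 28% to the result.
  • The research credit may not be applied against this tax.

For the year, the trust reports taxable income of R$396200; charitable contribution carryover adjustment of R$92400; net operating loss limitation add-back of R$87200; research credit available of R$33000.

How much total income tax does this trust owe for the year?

R$130424

Standard income tax:
  R$93000 × 11% = R$10230
  R$303200 × 15% = R$45480
  → R$55710
  Less research credit R$33000 → R$22710

Supplementary minimum tax:
  Adjusted income: R$396200 + R$92400 + R$87200 = R$575800
  Less exemption R$110000 → base R$465800
  R$465800 × 28% = R$130424

R$130424 > R$22710, so the supplementary minimum tax is the binding amount.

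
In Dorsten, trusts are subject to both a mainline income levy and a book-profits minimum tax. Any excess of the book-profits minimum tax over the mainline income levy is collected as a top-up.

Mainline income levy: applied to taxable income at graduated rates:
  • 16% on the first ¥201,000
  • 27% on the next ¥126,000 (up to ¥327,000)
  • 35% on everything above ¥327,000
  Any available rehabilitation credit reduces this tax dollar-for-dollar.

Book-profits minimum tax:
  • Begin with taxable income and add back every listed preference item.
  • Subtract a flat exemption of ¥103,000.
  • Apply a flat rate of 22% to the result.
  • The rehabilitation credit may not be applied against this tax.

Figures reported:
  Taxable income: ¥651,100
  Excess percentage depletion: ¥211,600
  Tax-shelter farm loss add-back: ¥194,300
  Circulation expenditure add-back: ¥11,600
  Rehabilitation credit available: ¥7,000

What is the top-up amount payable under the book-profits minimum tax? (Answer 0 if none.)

¥39,817

Book-profits minimum tax:
  Adjusted income: ¥651,100 + ¥211,600 + ¥194,300 + ¥11,600 = ¥1,068,600
  Less exemption ¥103,000 → base ¥965,600
  ¥965,600 × 22% = ¥212,432

Mainline income levy:
  ¥201,000 × 16% = ¥32,160
  ¥126,000 × 27% = ¥34,020
  ¥324,100 × 35% = ¥113,435
  → ¥179,615
  Less rehabilitation credit ¥7,000 → ¥172,615

Excess of book-profits minimum tax over mainline income levy: ¥212,432 − ¥172,615 = ¥39,817.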